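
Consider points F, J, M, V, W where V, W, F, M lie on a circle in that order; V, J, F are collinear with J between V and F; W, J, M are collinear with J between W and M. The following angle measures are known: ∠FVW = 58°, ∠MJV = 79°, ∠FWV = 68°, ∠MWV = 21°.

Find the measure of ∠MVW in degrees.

1. ∠VFW = 54°  [△VWF]
2. ∠VMW = 54°  [same arc VW]
3. ∠MVW = 105°  [△VWM]

∠MVW = 105°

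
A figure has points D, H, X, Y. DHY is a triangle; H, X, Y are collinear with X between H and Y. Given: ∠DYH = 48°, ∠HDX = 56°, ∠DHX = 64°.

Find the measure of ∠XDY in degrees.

1. ∠DYX = 48°  [X on ray YH]
2. ∠DXH = 60°  [△DHX]
3. ∠DXY = 120°  [linear pair at X on HY]
4. ∠XDY = 12°  [△DXY]

∠XDY = 12°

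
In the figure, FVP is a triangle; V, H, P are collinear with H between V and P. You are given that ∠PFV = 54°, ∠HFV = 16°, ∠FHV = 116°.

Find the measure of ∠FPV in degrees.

1. ∠FVH = 48°  [△FVH]
2. ∠FVP = 48°  [H on ray VP]
3. ∠FPV = 78°  [△FVP]

∠FPV = 78°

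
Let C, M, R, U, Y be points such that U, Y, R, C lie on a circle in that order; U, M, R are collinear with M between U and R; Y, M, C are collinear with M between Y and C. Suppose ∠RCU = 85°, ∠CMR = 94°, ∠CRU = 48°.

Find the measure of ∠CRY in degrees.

1. ∠CUR = 47°  [△URC]
2. ∠RCY = 38°  [△RMC]
3. ∠CYR = 47°  [same arc RC]
4. ∠CRY = 95°  [△YRC]

∠CRY = 95°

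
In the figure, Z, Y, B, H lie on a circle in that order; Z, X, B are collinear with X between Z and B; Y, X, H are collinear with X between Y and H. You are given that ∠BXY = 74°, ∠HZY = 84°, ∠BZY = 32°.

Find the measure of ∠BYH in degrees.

∠BYH = 52°

1. ∠HBY = 96°  [cyclic ZYBH, opposite ∠Z+∠B]
2. ∠BHY = 32°  [same arc YB]
3. ∠BYH = 52°  [△YBH]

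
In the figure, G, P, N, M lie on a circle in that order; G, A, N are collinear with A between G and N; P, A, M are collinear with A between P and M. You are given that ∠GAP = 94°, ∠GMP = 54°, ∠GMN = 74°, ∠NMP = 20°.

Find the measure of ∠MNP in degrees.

∠MNP = 120°

1. ∠NAP = 86°  [linear pair at A on GN]
2. ∠GNP = 54°  [same arc GP]
3. ∠MPN = 40°  [△PAN]
4. ∠MNP = 120°  [△PNM]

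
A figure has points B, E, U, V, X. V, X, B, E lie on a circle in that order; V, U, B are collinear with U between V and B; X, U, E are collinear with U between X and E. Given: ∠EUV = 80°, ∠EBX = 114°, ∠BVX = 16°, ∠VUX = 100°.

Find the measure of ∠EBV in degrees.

∠EBV = 64°

1. ∠BUE = 100°  [linear pair at U on VB]
2. ∠BEX = 16°  [same arc XB]
3. ∠EBV = 64°  [△BUE]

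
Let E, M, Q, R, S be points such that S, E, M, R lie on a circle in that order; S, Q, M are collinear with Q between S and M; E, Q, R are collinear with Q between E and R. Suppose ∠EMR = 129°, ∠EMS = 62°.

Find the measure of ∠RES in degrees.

∠RES = 67°

1. ∠ESR = 51°  [cyclic SEMR, opposite ∠S+∠M]
2. ∠ERS = 62°  [same arc SE]
3. ∠RES = 67°  [△SER]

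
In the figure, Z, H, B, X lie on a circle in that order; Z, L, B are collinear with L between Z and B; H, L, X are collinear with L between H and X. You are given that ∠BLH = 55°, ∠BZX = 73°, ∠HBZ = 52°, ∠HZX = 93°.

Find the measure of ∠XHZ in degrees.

1. ∠XLZ = 55°  [vertical angles at L]
2. ∠HXZ = 52°  [△ZLX]
3. ∠XHZ = 35°  [△ZHX]

∠XHZ = 35°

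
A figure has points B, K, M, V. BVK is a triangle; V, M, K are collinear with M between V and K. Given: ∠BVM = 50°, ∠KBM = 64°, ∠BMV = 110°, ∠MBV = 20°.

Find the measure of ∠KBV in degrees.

1. ∠BVK = 50°  [M on ray VK]
2. ∠BMK = 70°  [linear pair at M on VK]
3. ∠BKM = 46°  [△BMK]
4. ∠BKV = 46°  [M on ray KV]
5. ∠KBV = 84°  [△BVK]

∠KBV = 84°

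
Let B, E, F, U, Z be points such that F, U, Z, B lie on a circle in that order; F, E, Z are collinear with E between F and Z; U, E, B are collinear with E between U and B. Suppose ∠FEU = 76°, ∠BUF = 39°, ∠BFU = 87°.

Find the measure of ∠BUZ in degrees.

∠BUZ = 22°

1. ∠BEZ = 76°  [vertical angles at E]
2. ∠BZF = 39°  [same arc FB]
3. ∠BZU = 93°  [cyclic FUZB, opposite ∠F+∠Z]
4. ∠UBZ = 65°  [△ZEB]
5. ∠BUZ = 22°  [△UZB]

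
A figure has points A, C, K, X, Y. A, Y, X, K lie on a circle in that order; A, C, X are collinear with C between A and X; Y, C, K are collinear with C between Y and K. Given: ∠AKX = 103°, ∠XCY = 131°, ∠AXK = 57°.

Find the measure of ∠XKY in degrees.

1. ∠ACK = 131°  [vertical angles at C]
2. ∠KCX = 49°  [linear pair at C on AX]
3. ∠XKY = 74°  [△XCK]

∠XKY = 74°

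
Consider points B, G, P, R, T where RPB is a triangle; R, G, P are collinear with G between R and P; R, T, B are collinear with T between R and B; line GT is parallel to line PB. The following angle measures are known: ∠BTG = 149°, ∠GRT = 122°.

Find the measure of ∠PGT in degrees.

1. ∠GTR = 31°  [linear pair at T on RB]
2. ∠RGT = 27°  [△RGT]
3. ∠PGT = 153°  [linear pair at G on RP]

∠PGT = 153°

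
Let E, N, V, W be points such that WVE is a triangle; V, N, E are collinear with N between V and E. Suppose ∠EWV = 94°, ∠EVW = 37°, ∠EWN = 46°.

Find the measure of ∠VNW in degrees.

∠VNW = 95°

1. ∠VEW = 49°  [△WVE]
2. ∠NEW = 49°  [N on ray EV]
3. ∠ENW = 85°  [△WNE]
4. ∠VNW = 95°  [linear pair at N on VE]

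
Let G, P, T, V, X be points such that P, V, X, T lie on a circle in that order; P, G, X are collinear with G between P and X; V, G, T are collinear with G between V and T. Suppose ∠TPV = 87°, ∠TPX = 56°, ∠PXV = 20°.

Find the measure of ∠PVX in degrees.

∠PVX = 129°

1. ∠TXV = 93°  [cyclic PVXT, opposite ∠P+∠X]
2. ∠TVX = 56°  [same arc XT]
3. ∠VTX = 31°  [△VXT]
4. ∠VPX = 31°  [same arc VX]
5. ∠PVX = 129°  [△PVX]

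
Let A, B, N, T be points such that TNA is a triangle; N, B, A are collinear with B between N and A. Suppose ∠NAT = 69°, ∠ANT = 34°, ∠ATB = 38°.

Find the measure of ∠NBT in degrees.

1. ∠BAT = 69°  [B on ray AN]
2. ∠ABT = 73°  [△TBA]
3. ∠NBT = 107°  [linear pair at B on NA]

∠NBT = 107°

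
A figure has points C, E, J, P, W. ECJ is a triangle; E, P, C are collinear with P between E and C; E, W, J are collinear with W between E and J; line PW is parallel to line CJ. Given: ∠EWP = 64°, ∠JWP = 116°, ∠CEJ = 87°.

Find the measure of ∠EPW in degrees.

∠EPW = 29°

1. ∠CJE = 64°  [PW∥CJ, corresponding at W]
2. ∠ECJ = 29°  [△ECJ]
3. ∠EPW = 29°  [PW∥CJ, corresponding at P]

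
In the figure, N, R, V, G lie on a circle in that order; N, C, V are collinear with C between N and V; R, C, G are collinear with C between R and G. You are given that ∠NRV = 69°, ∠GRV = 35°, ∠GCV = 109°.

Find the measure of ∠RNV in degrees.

1. ∠NGV = 111°  [cyclic NRVG, opposite ∠R+∠G]
2. ∠GNV = 35°  [same arc VG]
3. ∠NCR = 109°  [vertical angles at C]
4. ∠GVN = 34°  [△NVG]
5. ∠GRN = 34°  [same arc NG]
6. ∠RNV = 37°  [△NCR]

∠RNV = 37°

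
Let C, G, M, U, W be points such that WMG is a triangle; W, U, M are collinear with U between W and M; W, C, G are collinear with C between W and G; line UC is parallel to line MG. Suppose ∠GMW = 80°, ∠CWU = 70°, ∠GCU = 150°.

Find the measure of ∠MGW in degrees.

1. ∠CUW = 80°  [UC∥MG, corresponding at U]
2. ∠UCW = 30°  [△WUC]
3. ∠MGW = 30°  [UC∥MG, corresponding at C]

∠MGW = 30°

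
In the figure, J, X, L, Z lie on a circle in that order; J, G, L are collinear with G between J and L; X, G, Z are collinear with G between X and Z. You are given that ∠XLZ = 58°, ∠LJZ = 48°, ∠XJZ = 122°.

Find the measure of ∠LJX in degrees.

1. ∠LXZ = 48°  [same arc LZ]
2. ∠LZX = 74°  [△XLZ]
3. ∠LJX = 74°  [same arc XL]

∠LJX = 74°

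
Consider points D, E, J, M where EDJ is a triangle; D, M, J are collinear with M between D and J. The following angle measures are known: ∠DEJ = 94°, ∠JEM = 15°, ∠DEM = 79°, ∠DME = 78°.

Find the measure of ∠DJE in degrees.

1. ∠EDM = 23°  [△EDM]
2. ∠EDJ = 23°  [M on ray DJ]
3. ∠DJE = 63°  [△EDJ]

∠DJE = 63°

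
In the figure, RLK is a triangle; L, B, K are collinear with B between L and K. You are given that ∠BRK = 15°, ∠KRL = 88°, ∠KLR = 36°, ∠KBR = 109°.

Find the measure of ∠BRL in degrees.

∠BRL = 73°

1. ∠BLR = 36°  [B on ray LK]
2. ∠LBR = 71°  [linear pair at B on LK]
3. ∠BRL = 73°  [△RLB]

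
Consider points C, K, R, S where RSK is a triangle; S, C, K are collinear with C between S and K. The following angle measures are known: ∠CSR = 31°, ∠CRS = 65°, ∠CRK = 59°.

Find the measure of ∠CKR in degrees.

1. ∠RCS = 84°  [△RSC]
2. ∠KCR = 96°  [linear pair at C on SK]
3. ∠CKR = 25°  [△RCK]

∠CKR = 25°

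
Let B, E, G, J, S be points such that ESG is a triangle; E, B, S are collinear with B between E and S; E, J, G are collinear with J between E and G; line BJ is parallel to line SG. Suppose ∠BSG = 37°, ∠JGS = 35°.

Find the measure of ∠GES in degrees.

∠GES = 108°

1. ∠ESG = 37°  [B on ray SE]
2. ∠EGS = 35°  [J on ray GE]
3. ∠GES = 108°  [△ESG]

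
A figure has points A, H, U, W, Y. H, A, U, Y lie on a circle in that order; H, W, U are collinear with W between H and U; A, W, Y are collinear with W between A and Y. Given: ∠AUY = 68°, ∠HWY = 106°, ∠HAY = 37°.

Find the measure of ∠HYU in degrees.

∠HYU = 100°

1. ∠AHY = 112°  [cyclic HAUY, opposite ∠H+∠U]
2. ∠HUY = 37°  [same arc HY]
3. ∠AYH = 31°  [△HAY]
4. ∠UHY = 43°  [△HWY]
5. ∠HYU = 100°  [△HUY]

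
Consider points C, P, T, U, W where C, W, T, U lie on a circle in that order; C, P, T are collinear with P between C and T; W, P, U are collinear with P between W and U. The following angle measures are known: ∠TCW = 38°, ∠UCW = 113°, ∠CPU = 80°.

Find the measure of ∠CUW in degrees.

1. ∠TUW = 38°  [same arc WT]
2. ∠UTW = 67°  [cyclic CWTU, opposite ∠C+∠T]
3. ∠TPW = 80°  [vertical angles at P]
4. ∠TWU = 75°  [△WTU]
5. ∠CTW = 25°  [△WPT]
6. ∠CUW = 25°  [same arc CW]

∠CUW = 25°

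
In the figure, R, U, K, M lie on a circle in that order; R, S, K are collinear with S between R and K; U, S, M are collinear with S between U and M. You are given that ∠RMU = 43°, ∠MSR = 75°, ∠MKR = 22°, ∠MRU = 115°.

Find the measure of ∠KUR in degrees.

∠KUR = 84°

1. ∠KRM = 62°  [△RSM]
2. ∠KMR = 96°  [△RKM]
3. ∠KUR = 84°  [cyclic RUKM, opposite ∠U+∠M]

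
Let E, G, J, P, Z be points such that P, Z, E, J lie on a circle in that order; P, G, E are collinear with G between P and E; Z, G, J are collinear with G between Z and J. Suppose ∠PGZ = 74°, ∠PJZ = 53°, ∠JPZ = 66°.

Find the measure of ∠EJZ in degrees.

1. ∠EGZ = 106°  [linear pair at G on PE]
2. ∠PEZ = 53°  [same arc PZ]
3. ∠JEZ = 114°  [cyclic PZEJ, opposite ∠P+∠E]
4. ∠EZJ = 21°  [△ZGE]
5. ∠EJZ = 45°  [△ZEJ]

∠EJZ = 45°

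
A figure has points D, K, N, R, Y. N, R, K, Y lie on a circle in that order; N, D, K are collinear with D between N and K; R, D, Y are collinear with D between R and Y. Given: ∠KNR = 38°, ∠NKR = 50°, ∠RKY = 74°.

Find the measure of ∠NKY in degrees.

1. ∠KYR = 38°  [same arc RK]
2. ∠KRN = 92°  [△NRK]
3. ∠KRY = 68°  [△RKY]
4. ∠KYN = 88°  [cyclic NRKY, opposite ∠R+∠Y]
5. ∠KNY = 68°  [same arc KY]
6. ∠NKY = 24°  [△NKY]

∠NKY = 24°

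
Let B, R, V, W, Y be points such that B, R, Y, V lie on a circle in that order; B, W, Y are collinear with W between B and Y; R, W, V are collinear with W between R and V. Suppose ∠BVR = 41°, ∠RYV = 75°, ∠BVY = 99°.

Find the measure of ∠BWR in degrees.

1. ∠BYR = 41°  [same arc BR]
2. ∠RBV = 105°  [cyclic BRYV, opposite ∠B+∠Y]
3. ∠BRY = 81°  [cyclic BRYV, opposite ∠R+∠V]
4. ∠RBY = 58°  [△BRY]
5. ∠BRV = 34°  [△BRV]
6. ∠BWR = 88°  [△BWR]

∠BWR = 88°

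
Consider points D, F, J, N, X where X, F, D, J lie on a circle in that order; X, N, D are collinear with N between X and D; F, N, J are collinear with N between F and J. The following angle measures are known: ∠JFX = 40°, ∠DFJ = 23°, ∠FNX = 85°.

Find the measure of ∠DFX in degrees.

∠DFX = 63°

1. ∠JDX = 40°  [same arc XJ]
2. ∠DXJ = 23°  [same arc DJ]
3. ∠DJX = 117°  [△XDJ]
4. ∠DFX = 63°  [cyclic XFDJ, opposite ∠F+∠J]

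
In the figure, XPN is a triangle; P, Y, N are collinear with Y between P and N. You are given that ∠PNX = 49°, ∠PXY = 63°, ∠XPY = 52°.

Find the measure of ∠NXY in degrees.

∠NXY = 16°

1. ∠XNY = 49°  [Y on ray NP]
2. ∠PYX = 65°  [△XPY]
3. ∠NYX = 115°  [linear pair at Y on PN]
4. ∠NXY = 16°  [△XYN]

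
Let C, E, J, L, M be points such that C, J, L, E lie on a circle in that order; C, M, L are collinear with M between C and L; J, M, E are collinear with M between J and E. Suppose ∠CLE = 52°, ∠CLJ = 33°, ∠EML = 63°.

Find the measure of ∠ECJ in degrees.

1. ∠CJE = 52°  [same arc CE]
2. ∠CEJ = 33°  [same arc CJ]
3. ∠ECJ = 95°  [△CJE]

∠ECJ = 95°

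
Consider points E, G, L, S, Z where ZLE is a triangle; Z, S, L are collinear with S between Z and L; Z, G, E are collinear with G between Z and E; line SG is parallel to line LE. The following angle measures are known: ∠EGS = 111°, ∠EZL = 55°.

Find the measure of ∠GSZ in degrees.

∠GSZ = 56°

1. ∠SGZ = 69°  [linear pair at G on ZE]
2. ∠GZS = 55°  [S on ZL, G on ZE]
3. ∠GSZ = 56°  [△ZSG]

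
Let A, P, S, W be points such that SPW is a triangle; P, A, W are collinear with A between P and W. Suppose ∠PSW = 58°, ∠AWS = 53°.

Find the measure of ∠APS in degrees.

∠APS = 69°

1. ∠PWS = 53°  [A on ray WP]
2. ∠SPW = 69°  [△SPW]
3. ∠APS = 69°  [A on ray PW]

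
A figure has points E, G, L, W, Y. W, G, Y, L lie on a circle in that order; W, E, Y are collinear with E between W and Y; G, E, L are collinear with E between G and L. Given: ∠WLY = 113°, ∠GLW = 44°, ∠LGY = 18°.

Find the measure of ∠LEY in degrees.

1. ∠WGY = 67°  [cyclic WGYL, opposite ∠G+∠L]
2. ∠GYW = 44°  [same arc WG]
3. ∠LWY = 18°  [same arc YL]
4. ∠GWY = 69°  [△WGY]
5. ∠LYW = 49°  [△WYL]
6. ∠GLY = 69°  [same arc GY]
7. ∠LEY = 62°  [△YEL]

∠LEY = 62°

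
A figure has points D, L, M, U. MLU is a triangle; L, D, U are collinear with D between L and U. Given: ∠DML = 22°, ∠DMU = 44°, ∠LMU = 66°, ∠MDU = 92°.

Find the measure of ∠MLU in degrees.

1. ∠DUM = 44°  [△MDU]
2. ∠LUM = 44°  [D on ray UL]
3. ∠MLU = 70°  [△MLU]

∠MLU = 70°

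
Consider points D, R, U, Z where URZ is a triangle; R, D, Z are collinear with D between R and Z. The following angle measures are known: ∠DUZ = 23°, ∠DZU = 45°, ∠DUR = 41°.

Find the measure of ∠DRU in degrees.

1. ∠UDZ = 112°  [△UDZ]
2. ∠RDU = 68°  [linear pair at D on RZ]
3. ∠DRU = 71°  [△URD]

∠DRU = 71°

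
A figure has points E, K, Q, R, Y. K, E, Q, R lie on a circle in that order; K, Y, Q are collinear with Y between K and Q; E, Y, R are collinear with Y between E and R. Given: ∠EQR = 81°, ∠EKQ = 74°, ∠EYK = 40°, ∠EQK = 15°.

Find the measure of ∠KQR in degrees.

1. ∠ERQ = 74°  [same arc EQ]
2. ∠QYR = 40°  [vertical angles at Y]
3. ∠KQR = 66°  [△QYR]

∠KQR = 66°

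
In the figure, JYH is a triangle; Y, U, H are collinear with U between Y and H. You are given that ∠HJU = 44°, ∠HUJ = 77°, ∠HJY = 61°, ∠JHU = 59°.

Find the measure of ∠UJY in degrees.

∠UJY = 17°

1. ∠JUY = 103°  [linear pair at U on YH]
2. ∠JHY = 59°  [U on ray HY]
3. ∠HYJ = 60°  [△JYH]
4. ∠JYU = 60°  [U on ray YH]
5. ∠UJY = 17°  [△JYU]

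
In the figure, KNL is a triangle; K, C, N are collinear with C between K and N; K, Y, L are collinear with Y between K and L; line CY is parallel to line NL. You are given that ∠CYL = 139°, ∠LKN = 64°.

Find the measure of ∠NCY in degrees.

∠NCY = 105°

1. ∠CYK = 41°  [linear pair at Y on KL]
2. ∠CKY = 64°  [C on KN, Y on KL]
3. ∠KCY = 75°  [△KCY]
4. ∠NCY = 105°  [linear pair at C on KN]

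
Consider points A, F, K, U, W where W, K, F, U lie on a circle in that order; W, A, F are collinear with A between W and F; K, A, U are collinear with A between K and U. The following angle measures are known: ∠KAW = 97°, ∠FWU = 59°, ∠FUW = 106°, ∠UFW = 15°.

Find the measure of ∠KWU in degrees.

1. ∠FAU = 97°  [vertical angles at A]
2. ∠FKU = 59°  [same arc FU]
3. ∠FUK = 68°  [△FAU]
4. ∠KFU = 53°  [△KFU]
5. ∠KWU = 127°  [cyclic WKFU, opposite ∠W+∠F]

∠KWU = 127°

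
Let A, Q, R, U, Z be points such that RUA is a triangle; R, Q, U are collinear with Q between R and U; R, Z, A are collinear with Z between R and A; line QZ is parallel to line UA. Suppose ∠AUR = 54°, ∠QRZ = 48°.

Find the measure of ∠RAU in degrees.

1. ∠RQZ = 54°  [QZ∥UA, corresponding at Q]
2. ∠QZR = 78°  [△RQZ]
3. ∠RAU = 78°  [QZ∥UA, corresponding at Z]

∠RAU = 78°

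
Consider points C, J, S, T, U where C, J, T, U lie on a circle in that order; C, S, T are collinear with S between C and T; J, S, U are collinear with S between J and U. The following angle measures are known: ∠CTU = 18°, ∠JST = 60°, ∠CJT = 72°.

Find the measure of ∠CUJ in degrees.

∠CUJ = 66°

1. ∠CSU = 60°  [vertical angles at S]
2. ∠CUT = 108°  [cyclic CJTU, opposite ∠J+∠U]
3. ∠TCU = 54°  [△CTU]
4. ∠CUJ = 66°  [△CSU]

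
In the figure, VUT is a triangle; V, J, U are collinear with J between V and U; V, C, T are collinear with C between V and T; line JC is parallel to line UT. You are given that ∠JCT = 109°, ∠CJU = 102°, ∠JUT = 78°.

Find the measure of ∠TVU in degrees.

∠TVU = 31°

1. ∠JCV = 71°  [linear pair at C on VT]
2. ∠TUV = 78°  [J on ray UV]
3. ∠UTV = 71°  [JC∥UT, corresponding at C]
4. ∠TVU = 31°  [△VUT]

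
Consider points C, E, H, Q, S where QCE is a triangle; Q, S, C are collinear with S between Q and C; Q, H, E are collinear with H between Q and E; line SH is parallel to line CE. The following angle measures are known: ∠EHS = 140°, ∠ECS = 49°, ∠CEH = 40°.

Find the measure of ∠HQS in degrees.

∠HQS = 91°

1. ∠ECQ = 49°  [S on ray CQ]
2. ∠CEQ = 40°  [H on ray EQ]
3. ∠CQE = 91°  [△QCE]
4. ∠HQS = 91°  [S on QC, H on QE]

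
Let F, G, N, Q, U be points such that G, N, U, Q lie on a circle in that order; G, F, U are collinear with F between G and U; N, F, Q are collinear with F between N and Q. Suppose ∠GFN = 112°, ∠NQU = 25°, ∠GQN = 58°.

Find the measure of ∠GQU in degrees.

1. ∠NGU = 25°  [same arc NU]
2. ∠GUN = 58°  [same arc GN]
3. ∠GNU = 97°  [△GNU]
4. ∠GQU = 83°  [cyclic GNUQ, opposite ∠N+∠Q]

∠GQU = 83°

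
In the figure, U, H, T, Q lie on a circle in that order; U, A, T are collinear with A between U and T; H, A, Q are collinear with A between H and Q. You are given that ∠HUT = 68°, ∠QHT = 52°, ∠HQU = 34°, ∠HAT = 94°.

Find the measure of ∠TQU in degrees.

1. ∠HTU = 34°  [△HAT]
2. ∠THU = 78°  [△UHT]
3. ∠TQU = 102°  [cyclic UHTQ, opposite ∠H+∠Q]

∠TQU = 102°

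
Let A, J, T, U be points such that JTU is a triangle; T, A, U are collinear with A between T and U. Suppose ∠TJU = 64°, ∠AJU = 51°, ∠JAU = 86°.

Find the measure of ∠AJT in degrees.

1. ∠AUJ = 43°  [△JAU]
2. ∠JAT = 94°  [linear pair at A on TU]
3. ∠JUT = 43°  [A on ray UT]
4. ∠JTU = 73°  [△JTU]
5. ∠ATJ = 73°  [A on ray TU]
6. ∠AJT = 13°  [△JTA]

∠AJT = 13°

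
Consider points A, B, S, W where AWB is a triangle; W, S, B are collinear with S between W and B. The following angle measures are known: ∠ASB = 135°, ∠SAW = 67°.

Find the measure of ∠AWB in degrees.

1. ∠ASW = 45°  [linear pair at S on WB]
2. ∠AWS = 68°  [△AWS]
3. ∠AWB = 68°  [S on ray WB]

∠AWB = 68°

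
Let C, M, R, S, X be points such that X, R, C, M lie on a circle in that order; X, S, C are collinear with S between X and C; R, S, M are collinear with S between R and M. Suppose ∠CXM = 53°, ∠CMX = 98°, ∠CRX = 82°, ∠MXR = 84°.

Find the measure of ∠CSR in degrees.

1. ∠CRM = 53°  [same arc CM]
2. ∠MCX = 29°  [△XCM]
3. ∠MCR = 96°  [cyclic XRCM, opposite ∠X+∠C]
4. ∠CMR = 31°  [△RCM]
5. ∠MRX = 29°  [same arc XM]
6. ∠CXR = 31°  [same arc RC]
7. ∠RSX = 120°  [△XSR]
8. ∠CSR = 60°  [linear pair at S on XC]

∠CSR = 60°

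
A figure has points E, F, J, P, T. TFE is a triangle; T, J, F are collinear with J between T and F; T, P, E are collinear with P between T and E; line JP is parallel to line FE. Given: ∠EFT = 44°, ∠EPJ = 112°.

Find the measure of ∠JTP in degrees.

1. ∠PJT = 44°  [JP∥FE, corresponding at J]
2. ∠JPT = 68°  [linear pair at P on TE]
3. ∠JTP = 68°  [△TJP]

∠JTP = 68°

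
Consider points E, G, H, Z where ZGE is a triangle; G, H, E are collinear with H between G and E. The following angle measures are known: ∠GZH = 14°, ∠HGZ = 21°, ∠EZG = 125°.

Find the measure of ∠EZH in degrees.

1. ∠GHZ = 145°  [△ZGH]
2. ∠EGZ = 21°  [H on ray GE]
3. ∠GEZ = 34°  [△ZGE]
4. ∠EHZ = 35°  [linear pair at H on GE]
5. ∠HEZ = 34°  [H on ray EG]
6. ∠EZH = 111°  [△ZHE]

∠EZH = 111°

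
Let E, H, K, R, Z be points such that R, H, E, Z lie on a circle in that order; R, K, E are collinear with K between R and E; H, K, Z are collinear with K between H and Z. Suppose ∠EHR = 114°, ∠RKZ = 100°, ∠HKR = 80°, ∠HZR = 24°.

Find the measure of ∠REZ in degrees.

∠REZ = 58°

1. ∠EZR = 66°  [cyclic RHEZ, opposite ∠H+∠Z]
2. ∠ERZ = 56°  [△RKZ]
3. ∠REZ = 58°  [△REZ]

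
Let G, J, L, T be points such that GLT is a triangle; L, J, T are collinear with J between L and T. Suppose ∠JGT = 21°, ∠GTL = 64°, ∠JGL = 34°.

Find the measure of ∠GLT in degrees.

1. ∠GTJ = 64°  [J on ray TL]
2. ∠GJT = 95°  [△GJT]
3. ∠GJL = 85°  [linear pair at J on LT]
4. ∠GLJ = 61°  [△GLJ]
5. ∠GLT = 61°  [J on ray LT]

∠GLT = 61°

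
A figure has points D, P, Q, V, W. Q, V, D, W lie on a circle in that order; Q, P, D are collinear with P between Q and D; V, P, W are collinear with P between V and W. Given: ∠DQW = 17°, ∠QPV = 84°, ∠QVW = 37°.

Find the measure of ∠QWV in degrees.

∠QWV = 67°

1. ∠DVW = 17°  [same arc DW]
2. ∠DPV = 96°  [linear pair at P on QD]
3. ∠QDV = 67°  [△VPD]
4. ∠QWV = 67°  [same arc QV]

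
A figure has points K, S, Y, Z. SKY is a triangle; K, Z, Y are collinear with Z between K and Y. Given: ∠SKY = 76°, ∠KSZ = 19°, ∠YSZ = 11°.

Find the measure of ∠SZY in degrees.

1. ∠SKZ = 76°  [Z on ray KY]
2. ∠KZS = 85°  [△SKZ]
3. ∠SZY = 95°  [linear pair at Z on KY]

∠SZY = 95°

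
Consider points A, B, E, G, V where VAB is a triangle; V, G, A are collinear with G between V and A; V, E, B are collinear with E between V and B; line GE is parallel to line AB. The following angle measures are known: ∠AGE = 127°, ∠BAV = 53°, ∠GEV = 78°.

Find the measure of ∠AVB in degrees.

∠AVB = 49°

1. ∠EGV = 53°  [linear pair at G on VA]
2. ∠EVG = 49°  [△VGE]
3. ∠AVB = 49°  [G on VA, E on VB]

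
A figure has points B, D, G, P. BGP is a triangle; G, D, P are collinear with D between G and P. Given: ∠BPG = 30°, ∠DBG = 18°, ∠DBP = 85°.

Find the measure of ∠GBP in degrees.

∠GBP = 103°

1. ∠BPD = 30°  [D on ray PG]
2. ∠BDP = 65°  [△BDP]
3. ∠BDG = 115°  [linear pair at D on GP]
4. ∠BGD = 47°  [△BGD]
5. ∠BGP = 47°  [D on ray GP]
6. ∠GBP = 103°  [△BGP]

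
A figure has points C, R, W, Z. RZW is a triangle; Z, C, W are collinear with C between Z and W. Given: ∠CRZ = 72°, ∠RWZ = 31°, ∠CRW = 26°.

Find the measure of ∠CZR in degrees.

1. ∠CWR = 31°  [C on ray WZ]
2. ∠RCW = 123°  [△RCW]
3. ∠RCZ = 57°  [linear pair at C on ZW]
4. ∠CZR = 51°  [△RZC]

∠CZR = 51°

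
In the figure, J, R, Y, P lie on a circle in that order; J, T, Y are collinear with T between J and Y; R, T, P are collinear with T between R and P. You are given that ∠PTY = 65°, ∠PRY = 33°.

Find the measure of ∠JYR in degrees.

∠JYR = 32°

1. ∠JTR = 65°  [vertical angles at T]
2. ∠RTY = 115°  [linear pair at T on JY]
3. ∠JYR = 32°  [△RTY]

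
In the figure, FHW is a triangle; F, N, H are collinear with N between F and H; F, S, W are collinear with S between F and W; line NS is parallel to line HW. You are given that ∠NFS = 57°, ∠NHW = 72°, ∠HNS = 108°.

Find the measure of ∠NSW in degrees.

1. ∠FNS = 72°  [linear pair at N on FH]
2. ∠FSN = 51°  [△FNS]
3. ∠NSW = 129°  [linear pair at S on FW]

∠NSW = 129°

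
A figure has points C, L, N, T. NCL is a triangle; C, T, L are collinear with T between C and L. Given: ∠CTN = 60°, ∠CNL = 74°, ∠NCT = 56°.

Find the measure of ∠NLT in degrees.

1. ∠LCN = 56°  [T on ray CL]
2. ∠CLN = 50°  [△NCL]
3. ∠NLT = 50°  [T on ray LC]

∠NLT = 50°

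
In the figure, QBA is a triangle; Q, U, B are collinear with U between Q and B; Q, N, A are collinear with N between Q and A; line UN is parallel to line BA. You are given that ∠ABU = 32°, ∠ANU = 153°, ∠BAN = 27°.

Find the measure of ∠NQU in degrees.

∠NQU = 121°

1. ∠ABQ = 32°  [U on ray BQ]
2. ∠QNU = 27°  [linear pair at N on QA]
3. ∠NUQ = 32°  [UN∥BA, corresponding at U]
4. ∠NQU = 121°  [△QUN]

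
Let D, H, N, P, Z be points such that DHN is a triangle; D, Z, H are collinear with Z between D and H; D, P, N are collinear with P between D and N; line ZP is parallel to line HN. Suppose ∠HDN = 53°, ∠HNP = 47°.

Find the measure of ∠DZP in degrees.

∠DZP = 80°

1. ∠DNH = 47°  [P on ray ND]
2. ∠DHN = 80°  [△DHN]
3. ∠DZP = 80°  [ZP∥HN, corresponding at Z]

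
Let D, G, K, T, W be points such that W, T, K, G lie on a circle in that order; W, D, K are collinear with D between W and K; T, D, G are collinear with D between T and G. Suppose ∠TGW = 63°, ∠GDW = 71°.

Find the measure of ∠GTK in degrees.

∠GTK = 46°

1. ∠TKW = 63°  [same arc WT]
2. ∠KDT = 71°  [vertical angles at D]
3. ∠GTK = 46°  [△TDK]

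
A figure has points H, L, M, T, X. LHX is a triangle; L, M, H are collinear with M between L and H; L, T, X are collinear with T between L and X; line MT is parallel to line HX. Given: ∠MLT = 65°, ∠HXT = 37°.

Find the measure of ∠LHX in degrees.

1. ∠HLX = 65°  [M on LH, T on LX]
2. ∠HXL = 37°  [T on ray XL]
3. ∠LHX = 78°  [△LHX]

∠LHX = 78°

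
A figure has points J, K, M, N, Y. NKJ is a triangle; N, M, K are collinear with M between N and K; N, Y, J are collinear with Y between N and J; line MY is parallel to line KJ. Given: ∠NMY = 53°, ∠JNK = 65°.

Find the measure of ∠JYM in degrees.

∠JYM = 118°

1. ∠JKN = 53°  [MY∥KJ, corresponding at M]
2. ∠KJN = 62°  [△NKJ]
3. ∠MYN = 62°  [MY∥KJ, corresponding at Y]
4. ∠JYM = 118°  [linear pair at Y on NJ]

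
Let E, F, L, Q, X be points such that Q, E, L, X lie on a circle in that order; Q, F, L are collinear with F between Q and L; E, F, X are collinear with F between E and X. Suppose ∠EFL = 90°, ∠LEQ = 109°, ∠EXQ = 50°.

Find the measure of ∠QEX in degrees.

1. ∠QFX = 90°  [vertical angles at F]
2. ∠LXQ = 71°  [cyclic QELX, opposite ∠E+∠X]
3. ∠LQX = 40°  [△QFX]
4. ∠QLX = 69°  [△QLX]
5. ∠QEX = 69°  [same arc QX]

∠QEX = 69°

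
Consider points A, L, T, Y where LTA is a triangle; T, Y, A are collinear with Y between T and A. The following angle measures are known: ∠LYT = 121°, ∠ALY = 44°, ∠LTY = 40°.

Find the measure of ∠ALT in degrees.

∠ALT = 63°

1. ∠AYL = 59°  [linear pair at Y on TA]
2. ∠LAY = 77°  [△LYA]
3. ∠ATL = 40°  [Y on ray TA]
4. ∠LAT = 77°  [Y on ray AT]
5. ∠ALT = 63°  [△LTA]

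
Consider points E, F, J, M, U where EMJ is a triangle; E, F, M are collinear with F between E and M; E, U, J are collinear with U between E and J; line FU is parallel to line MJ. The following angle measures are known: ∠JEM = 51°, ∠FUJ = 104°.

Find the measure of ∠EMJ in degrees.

∠EMJ = 53°

1. ∠FEU = 51°  [F on EM, U on EJ]
2. ∠EUF = 76°  [linear pair at U on EJ]
3. ∠EFU = 53°  [△EFU]
4. ∠EMJ = 53°  [FU∥MJ, corresponding at F]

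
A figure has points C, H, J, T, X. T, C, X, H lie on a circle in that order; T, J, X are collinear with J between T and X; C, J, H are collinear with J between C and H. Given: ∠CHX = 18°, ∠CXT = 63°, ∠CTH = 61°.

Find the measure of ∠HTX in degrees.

1. ∠CTX = 18°  [same arc CX]
2. ∠CHT = 63°  [same arc TC]
3. ∠TCX = 99°  [△TCX]
4. ∠HCT = 56°  [△TCH]
5. ∠THX = 81°  [cyclic TCXH, opposite ∠C+∠H]
6. ∠HXT = 56°  [same arc TH]
7. ∠HTX = 43°  [△TXH]

∠HTX = 43°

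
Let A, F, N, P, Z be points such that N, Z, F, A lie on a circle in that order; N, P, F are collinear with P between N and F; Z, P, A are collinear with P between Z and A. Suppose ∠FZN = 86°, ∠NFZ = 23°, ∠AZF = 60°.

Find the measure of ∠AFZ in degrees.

∠AFZ = 49°

1. ∠FNZ = 71°  [△NZF]
2. ∠FAZ = 71°  [same arc ZF]
3. ∠AFZ = 49°  [△ZFA]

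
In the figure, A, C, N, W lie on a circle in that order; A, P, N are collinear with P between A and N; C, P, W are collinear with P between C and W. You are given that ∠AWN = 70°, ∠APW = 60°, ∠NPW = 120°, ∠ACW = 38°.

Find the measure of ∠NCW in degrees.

∠NCW = 72°

1. ∠ACN = 110°  [cyclic ACNW, opposite ∠C+∠W]
2. ∠CPN = 60°  [vertical angles at P]
3. ∠APC = 120°  [vertical angles at P]
4. ∠CAN = 22°  [△APC]
5. ∠ANC = 48°  [△ACN]
6. ∠NCW = 72°  [△CPN]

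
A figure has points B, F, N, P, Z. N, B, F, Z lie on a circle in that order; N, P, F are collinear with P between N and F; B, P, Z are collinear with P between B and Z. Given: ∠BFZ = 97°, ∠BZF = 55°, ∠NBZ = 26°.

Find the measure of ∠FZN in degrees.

∠FZN = 126°

1. ∠FBZ = 28°  [△BFZ]
2. ∠NFZ = 26°  [same arc NZ]
3. ∠FNZ = 28°  [same arc FZ]
4. ∠FZN = 126°  [△NFZ]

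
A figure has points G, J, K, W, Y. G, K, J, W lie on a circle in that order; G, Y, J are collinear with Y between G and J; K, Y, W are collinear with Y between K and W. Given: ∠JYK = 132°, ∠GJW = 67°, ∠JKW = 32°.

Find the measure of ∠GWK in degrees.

∠GWK = 16°

1. ∠GYW = 132°  [vertical angles at Y]
2. ∠JGW = 32°  [same arc JW]
3. ∠GWK = 16°  [△GYW]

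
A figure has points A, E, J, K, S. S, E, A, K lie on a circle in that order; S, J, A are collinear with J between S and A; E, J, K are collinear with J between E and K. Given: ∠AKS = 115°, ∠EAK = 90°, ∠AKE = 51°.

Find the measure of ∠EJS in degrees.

1. ∠AES = 65°  [cyclic SEAK, opposite ∠E+∠K]
2. ∠AEK = 39°  [△EAK]
3. ∠ASE = 51°  [same arc EA]
4. ∠EAS = 64°  [△SEA]
5. ∠AJE = 77°  [△EJA]
6. ∠EJS = 103°  [linear pair at J on SA]

∠EJS = 103°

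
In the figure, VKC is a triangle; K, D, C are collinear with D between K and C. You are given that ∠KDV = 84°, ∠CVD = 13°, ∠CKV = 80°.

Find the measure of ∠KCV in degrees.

1. ∠CDV = 96°  [linear pair at D on KC]
2. ∠DCV = 71°  [△VDC]
3. ∠KCV = 71°  [D on ray CK]

∠KCV = 71°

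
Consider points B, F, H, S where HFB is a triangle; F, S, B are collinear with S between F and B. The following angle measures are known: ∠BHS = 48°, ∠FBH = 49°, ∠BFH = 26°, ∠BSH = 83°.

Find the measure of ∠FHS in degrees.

∠FHS = 57°

1. ∠HFS = 26°  [S on ray FB]
2. ∠FSH = 97°  [linear pair at S on FB]
3. ∠FHS = 57°  [△HFS]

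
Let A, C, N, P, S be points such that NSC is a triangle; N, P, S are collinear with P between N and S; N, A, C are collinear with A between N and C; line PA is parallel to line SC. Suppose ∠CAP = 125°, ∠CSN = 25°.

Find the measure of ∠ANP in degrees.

1. ∠NAP = 55°  [linear pair at A on NC]
2. ∠APN = 25°  [PA∥SC, corresponding at P]
3. ∠ANP = 100°  [△NPA]

∠ANP = 100°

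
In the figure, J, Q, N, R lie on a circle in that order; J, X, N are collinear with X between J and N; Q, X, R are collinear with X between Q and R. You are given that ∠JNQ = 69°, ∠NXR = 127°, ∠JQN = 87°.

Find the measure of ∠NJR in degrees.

∠NJR = 58°

1. ∠JRQ = 69°  [same arc JQ]
2. ∠JXR = 53°  [linear pair at X on JN]
3. ∠NJR = 58°  [△JXR]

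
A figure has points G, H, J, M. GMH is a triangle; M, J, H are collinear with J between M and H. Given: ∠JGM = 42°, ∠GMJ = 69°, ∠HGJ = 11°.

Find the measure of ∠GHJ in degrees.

∠GHJ = 58°

1. ∠GJM = 69°  [△GMJ]
2. ∠GJH = 111°  [linear pair at J on MH]
3. ∠GHJ = 58°  [△GJH]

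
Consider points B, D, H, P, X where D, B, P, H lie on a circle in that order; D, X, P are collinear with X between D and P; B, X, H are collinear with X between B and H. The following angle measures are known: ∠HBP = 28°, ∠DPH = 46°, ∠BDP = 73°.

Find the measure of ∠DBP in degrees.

1. ∠HDP = 28°  [same arc PH]
2. ∠DHP = 106°  [△DPH]
3. ∠DBP = 74°  [cyclic DBPH, opposite ∠B+∠H]

∠DBP = 74°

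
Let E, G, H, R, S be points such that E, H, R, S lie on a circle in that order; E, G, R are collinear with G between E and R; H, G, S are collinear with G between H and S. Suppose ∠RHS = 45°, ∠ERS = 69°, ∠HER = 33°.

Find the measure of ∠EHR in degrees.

∠EHR = 114°

1. ∠RES = 45°  [same arc RS]
2. ∠ESR = 66°  [△ERS]
3. ∠EHR = 114°  [cyclic EHRS, opposite ∠H+∠S]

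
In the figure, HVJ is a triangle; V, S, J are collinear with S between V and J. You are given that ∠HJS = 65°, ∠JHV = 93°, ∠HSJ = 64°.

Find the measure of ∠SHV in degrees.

1. ∠HJV = 65°  [S on ray JV]
2. ∠HVJ = 22°  [△HVJ]
3. ∠HSV = 116°  [linear pair at S on VJ]
4. ∠HVS = 22°  [S on ray VJ]
5. ∠SHV = 42°  [△HVS]

∠SHV = 42°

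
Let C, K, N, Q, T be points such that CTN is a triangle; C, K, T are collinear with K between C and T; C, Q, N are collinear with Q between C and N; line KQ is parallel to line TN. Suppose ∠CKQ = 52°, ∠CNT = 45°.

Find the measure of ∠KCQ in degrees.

1. ∠CTN = 52°  [KQ∥TN, corresponding at K]
2. ∠NCT = 83°  [△CTN]
3. ∠KCQ = 83°  [K on CT, Q on CN]

∠KCQ = 83°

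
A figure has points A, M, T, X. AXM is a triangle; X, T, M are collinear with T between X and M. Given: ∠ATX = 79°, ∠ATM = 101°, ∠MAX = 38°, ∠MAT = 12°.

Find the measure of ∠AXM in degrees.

∠AXM = 75°

1. ∠AMT = 67°  [△ATM]
2. ∠AMX = 67°  [T on ray MX]
3. ∠AXM = 75°  [△AXM]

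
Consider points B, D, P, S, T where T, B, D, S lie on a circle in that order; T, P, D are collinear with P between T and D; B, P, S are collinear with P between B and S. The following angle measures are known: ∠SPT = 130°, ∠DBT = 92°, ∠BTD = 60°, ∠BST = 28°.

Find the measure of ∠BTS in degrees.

1. ∠BPD = 130°  [vertical angles at P]
2. ∠BDT = 28°  [△TBD]
3. ∠BSD = 60°  [same arc BD]
4. ∠DBS = 22°  [△BPD]
5. ∠BDS = 98°  [△BDS]
6. ∠BTS = 82°  [cyclic TBDS, opposite ∠T+∠D]

∠BTS = 82°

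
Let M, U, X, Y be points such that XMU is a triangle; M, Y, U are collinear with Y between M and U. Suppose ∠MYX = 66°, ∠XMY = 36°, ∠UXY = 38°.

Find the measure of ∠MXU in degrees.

1. ∠UYX = 114°  [linear pair at Y on MU]
2. ∠UMX = 36°  [Y on ray MU]
3. ∠XUY = 28°  [△XYU]
4. ∠MUX = 28°  [Y on ray UM]
5. ∠MXU = 116°  [△XMU]

∠MXU = 116°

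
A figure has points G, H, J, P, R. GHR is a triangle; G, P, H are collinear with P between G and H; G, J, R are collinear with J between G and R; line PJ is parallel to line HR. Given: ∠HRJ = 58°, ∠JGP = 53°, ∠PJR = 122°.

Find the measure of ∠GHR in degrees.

1. ∠GRH = 58°  [J on ray RG]
2. ∠HGR = 53°  [P on GH, J on GR]
3. ∠GHR = 69°  [△GHR]

∠GHR = 69°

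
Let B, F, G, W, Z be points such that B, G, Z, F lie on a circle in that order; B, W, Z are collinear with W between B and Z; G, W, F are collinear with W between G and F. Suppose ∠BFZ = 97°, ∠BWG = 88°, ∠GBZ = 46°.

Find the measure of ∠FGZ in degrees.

1. ∠BGZ = 83°  [cyclic BGZF, opposite ∠G+∠F]
2. ∠GWZ = 92°  [linear pair at W on BZ]
3. ∠BZG = 51°  [△BGZ]
4. ∠FGZ = 37°  [△GWZ]

∠FGZ = 37°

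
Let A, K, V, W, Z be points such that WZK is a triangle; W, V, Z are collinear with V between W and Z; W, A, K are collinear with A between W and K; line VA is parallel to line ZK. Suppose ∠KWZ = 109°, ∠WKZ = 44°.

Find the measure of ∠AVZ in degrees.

∠AVZ = 153°

1. ∠KZW = 27°  [△WZK]
2. ∠AVW = 27°  [VA∥ZK, corresponding at V]
3. ∠AVZ = 153°  [linear pair at V on WZ]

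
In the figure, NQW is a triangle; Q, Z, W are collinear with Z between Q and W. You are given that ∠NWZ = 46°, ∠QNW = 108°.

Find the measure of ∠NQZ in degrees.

∠NQZ = 26°

1. ∠NWQ = 46°  [Z on ray WQ]
2. ∠NQW = 26°  [△NQW]
3. ∠NQZ = 26°  [Z on ray QW]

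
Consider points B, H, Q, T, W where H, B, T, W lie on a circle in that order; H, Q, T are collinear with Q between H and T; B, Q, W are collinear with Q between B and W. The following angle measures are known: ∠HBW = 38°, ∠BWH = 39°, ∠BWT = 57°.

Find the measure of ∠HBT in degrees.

∠HBT = 84°

1. ∠BTH = 39°  [same arc HB]
2. ∠BHT = 57°  [same arc BT]
3. ∠HBT = 84°  [△HBT]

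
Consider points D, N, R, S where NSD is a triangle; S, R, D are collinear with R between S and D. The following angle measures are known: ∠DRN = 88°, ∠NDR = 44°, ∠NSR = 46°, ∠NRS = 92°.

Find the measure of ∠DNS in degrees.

∠DNS = 90°

1. ∠NDS = 44°  [R on ray DS]
2. ∠DSN = 46°  [R on ray SD]
3. ∠DNS = 90°  [△NSD]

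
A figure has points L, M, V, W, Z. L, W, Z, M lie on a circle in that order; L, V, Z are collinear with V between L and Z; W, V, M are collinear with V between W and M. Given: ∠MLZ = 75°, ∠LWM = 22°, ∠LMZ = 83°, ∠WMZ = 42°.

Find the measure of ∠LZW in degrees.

1. ∠LWZ = 97°  [cyclic LWZM, opposite ∠W+∠M]
2. ∠WLZ = 42°  [same arc WZ]
3. ∠LZW = 41°  [△LWZ]

∠LZW = 41°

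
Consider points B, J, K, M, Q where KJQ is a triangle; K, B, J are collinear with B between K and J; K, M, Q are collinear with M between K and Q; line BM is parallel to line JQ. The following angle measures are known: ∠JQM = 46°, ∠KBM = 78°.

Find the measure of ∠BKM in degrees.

∠BKM = 56°

1. ∠JQK = 46°  [M on ray QK]
2. ∠KJQ = 78°  [BM∥JQ, corresponding at B]
3. ∠JKQ = 56°  [△KJQ]
4. ∠BKM = 56°  [B on KJ, M on KQ]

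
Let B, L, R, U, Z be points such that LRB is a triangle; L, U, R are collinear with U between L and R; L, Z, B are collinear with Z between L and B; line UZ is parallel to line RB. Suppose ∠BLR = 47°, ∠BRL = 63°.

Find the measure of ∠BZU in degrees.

∠BZU = 110°

1. ∠LBR = 70°  [△LRB]
2. ∠LZU = 70°  [UZ∥RB, corresponding at Z]
3. ∠BZU = 110°  [linear pair at Z on LB]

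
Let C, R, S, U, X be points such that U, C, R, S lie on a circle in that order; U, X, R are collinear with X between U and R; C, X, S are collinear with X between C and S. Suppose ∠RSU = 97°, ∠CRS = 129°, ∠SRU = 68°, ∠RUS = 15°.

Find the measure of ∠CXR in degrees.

∠CXR = 104°

1. ∠CUS = 51°  [cyclic UCRS, opposite ∠U+∠R]
2. ∠SCU = 68°  [same arc US]
3. ∠RCS = 15°  [same arc RS]
4. ∠CSU = 61°  [△UCS]
5. ∠CRU = 61°  [same arc UC]
6. ∠CXR = 104°  [△CXR]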